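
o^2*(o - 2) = o^3 - 2*o^2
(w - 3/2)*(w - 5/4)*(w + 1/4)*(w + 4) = w^4 + 3*w^3/2 - 141*w^2/16 + 167*w/32 + 15/8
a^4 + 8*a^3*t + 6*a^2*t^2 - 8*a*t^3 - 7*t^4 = (a - t)*(a + t)^2*(a + 7*t)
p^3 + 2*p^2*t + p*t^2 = p*(p + t)^2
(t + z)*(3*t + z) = 3*t^2 + 4*t*z + z^2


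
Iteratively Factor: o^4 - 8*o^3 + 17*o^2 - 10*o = (o - 2)*(o^3 - 6*o^2 + 5*o) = (o - 2)*(o - 1)*(o^2 - 5*o) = (o - 5)*(o - 2)*(o - 1)*(o)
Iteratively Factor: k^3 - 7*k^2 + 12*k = (k - 3)*(k^2 - 4*k) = (k - 4)*(k - 3)*(k)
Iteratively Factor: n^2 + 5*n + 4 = (n + 4)*(n + 1)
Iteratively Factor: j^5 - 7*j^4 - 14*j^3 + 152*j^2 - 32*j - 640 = (j + 2)*(j^4 - 9*j^3 + 4*j^2 + 144*j - 320) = (j - 4)*(j + 2)*(j^3 - 5*j^2 - 16*j + 80) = (j - 4)*(j + 2)*(j + 4)*(j^2 - 9*j + 20) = (j - 5)*(j - 4)*(j + 2)*(j + 4)*(j - 4)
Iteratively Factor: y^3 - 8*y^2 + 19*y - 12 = (y - 4)*(y^2 - 4*y + 3) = (y - 4)*(y - 1)*(y - 3)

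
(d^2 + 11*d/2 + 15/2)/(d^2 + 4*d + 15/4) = 2*(d + 3)/(2*d + 3)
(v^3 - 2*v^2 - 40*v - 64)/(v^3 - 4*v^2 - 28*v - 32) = (v + 4)/(v + 2)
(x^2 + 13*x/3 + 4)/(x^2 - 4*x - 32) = (x^2 + 13*x/3 + 4)/(x^2 - 4*x - 32)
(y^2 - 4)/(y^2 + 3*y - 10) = (y + 2)/(y + 5)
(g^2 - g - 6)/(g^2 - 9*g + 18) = (g + 2)/(g - 6)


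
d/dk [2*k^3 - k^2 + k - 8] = 6*k^2 - 2*k + 1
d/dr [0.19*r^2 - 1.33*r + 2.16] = 0.38*r - 1.33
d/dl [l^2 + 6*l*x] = 2*l + 6*x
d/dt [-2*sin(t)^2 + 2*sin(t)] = -2*sin(2*t) + 2*cos(t)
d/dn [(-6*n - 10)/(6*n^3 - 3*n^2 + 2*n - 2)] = 2*(36*n^3 + 81*n^2 - 30*n + 16)/(36*n^6 - 36*n^5 + 33*n^4 - 36*n^3 + 16*n^2 - 8*n + 4)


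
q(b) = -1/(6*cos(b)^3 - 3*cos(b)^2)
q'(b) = -(18*sin(b)*cos(b)^2 - 6*sin(b)*cos(b))/(6*cos(b)^3 - 3*cos(b)^2)^2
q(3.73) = 0.18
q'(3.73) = 0.32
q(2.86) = 0.12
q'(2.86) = -0.10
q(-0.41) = -0.48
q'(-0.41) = 0.87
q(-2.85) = 0.12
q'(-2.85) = 0.10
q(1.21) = 9.10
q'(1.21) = -9.69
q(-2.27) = 0.35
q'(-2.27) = 1.07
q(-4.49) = 4.75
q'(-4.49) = -48.49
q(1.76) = 6.85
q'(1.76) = -81.29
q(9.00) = 0.14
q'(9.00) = -0.17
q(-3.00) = 0.11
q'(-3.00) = 0.04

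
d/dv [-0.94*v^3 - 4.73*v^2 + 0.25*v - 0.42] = -2.82*v^2 - 9.46*v + 0.25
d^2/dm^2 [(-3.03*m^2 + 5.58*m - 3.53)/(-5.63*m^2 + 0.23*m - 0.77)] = (1.13686837721616e-13*m^4 - 345.89031*m^3 + 592.528224*m^2 + 117.713166*m - 28.615794)/(178.453547*m^6 - 21.870861*m^5 + 74.11332*m^4 - 5.994605*m^3 + 10.13628*m^2 - 0.409101*m + 0.456533)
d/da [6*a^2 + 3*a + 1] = 12*a + 3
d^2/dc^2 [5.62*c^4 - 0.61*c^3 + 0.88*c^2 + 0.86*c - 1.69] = 67.44*c^2 - 3.66*c + 1.76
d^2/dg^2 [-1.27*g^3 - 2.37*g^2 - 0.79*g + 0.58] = -7.62*g - 4.74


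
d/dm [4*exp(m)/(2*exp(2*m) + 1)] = (4 - 8*exp(2*m))*exp(m)/(4*exp(4*m) + 4*exp(2*m) + 1)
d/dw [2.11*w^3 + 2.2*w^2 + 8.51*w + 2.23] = 6.33*w^2 + 4.4*w + 8.51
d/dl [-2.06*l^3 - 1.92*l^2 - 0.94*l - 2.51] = -6.18*l^2 - 3.84*l - 0.94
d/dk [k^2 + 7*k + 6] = 2*k + 7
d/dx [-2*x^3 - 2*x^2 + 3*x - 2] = -6*x^2 - 4*x + 3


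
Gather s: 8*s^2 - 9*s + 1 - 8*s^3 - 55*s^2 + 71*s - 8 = -8*s^3 - 47*s^2 + 62*s - 7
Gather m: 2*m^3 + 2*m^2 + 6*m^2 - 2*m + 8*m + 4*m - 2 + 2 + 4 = 2*m^3 + 8*m^2 + 10*m + 4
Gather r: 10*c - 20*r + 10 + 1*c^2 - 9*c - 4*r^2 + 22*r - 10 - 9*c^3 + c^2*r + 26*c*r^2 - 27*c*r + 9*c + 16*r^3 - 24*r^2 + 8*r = -9*c^3 + c^2 + 10*c + 16*r^3 + r^2*(26*c - 28) + r*(c^2 - 27*c + 10)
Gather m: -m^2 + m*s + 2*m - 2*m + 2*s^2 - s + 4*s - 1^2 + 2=-m^2 + m*s + 2*s^2 + 3*s + 1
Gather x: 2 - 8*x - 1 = 1 - 8*x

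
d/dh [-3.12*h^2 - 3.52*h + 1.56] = -6.24*h - 3.52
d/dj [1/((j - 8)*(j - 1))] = (9 - 2*j)/(j^4 - 18*j^3 + 97*j^2 - 144*j + 64)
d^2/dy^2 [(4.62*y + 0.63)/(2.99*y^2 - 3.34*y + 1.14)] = ((27.0942 - 82.8828*y)*(2.99*y^2 - 3.34*y + 1.14) + (4.62*y + 0.63)*(5.98*y - 3.34)*(11.96*y - 6.68))/(2.99*y^2 - 3.34*y + 1.14)^3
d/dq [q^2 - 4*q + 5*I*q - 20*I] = 2*q - 4 + 5*I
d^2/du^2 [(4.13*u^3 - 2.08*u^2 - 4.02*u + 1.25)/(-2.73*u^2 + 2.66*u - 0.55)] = (5.6843418860808e-14*u^5 + 44.0883379999999*u^3 - 38.38233*u^2 + 10.75137*u - 0.914330000000003)/(20.346417*u^6 - 59.474142*u^5 + 70.246449*u^4 - 42.785036*u^3 + 14.152215*u^2 - 2.41395*u + 0.166375)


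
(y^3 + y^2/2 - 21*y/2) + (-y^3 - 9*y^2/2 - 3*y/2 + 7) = -4*y^2 - 12*y + 7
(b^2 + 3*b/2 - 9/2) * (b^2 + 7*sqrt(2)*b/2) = b^4 + 3*b^3/2 + 7*sqrt(2)*b^3/2 - 9*b^2/2 + 21*sqrt(2)*b^2/4 - 63*sqrt(2)*b/4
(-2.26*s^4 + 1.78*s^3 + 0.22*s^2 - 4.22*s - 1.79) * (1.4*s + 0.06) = -3.164*s^5 + 2.3564*s^4 + 0.4148*s^3 - 5.8948*s^2 - 2.7592*s - 0.1074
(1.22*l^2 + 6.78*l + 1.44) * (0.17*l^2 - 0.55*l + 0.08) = 0.2074*l^4 + 0.4816*l^3 - 3.3866*l^2 - 0.2496*l + 0.1152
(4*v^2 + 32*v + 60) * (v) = 4*v^3 + 32*v^2 + 60*v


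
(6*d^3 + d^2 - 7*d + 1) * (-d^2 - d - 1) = -6*d^5 - 7*d^4 + 5*d^2 + 6*d - 1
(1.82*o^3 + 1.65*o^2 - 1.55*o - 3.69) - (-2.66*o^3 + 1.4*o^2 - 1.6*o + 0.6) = 4.48*o^3 + 0.25*o^2 + 0.05*o - 4.29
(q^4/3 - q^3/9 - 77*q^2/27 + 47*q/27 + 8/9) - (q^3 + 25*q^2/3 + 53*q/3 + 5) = q^4/3 - 10*q^3/9 - 302*q^2/27 - 430*q/27 - 37/9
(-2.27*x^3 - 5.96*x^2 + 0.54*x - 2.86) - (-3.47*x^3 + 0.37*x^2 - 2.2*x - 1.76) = 1.2*x^3 - 6.33*x^2 + 2.74*x - 1.1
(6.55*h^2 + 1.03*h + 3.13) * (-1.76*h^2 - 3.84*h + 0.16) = -11.528*h^4 - 26.9648*h^3 - 8.416*h^2 - 11.8544*h + 0.5008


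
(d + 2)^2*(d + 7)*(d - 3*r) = d^4 - 3*d^3*r + 11*d^3 - 33*d^2*r + 32*d^2 - 96*d*r + 28*d - 84*r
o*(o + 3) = o^2 + 3*o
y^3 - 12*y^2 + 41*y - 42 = (y - 7)*(y - 3)*(y - 2)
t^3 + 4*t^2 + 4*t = t*(t + 2)^2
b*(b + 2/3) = b^2 + 2*b/3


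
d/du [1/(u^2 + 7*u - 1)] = (-2*u - 7)/(u^2 + 7*u - 1)^2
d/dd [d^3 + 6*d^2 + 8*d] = 3*d^2 + 12*d + 8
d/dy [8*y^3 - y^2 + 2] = 2*y*(12*y - 1)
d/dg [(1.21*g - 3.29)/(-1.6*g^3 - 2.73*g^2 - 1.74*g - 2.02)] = (3.872*g^3 - 12.4887*g^2 - 17.9634*g - 8.1688)/(2.56*g^6 + 8.736*g^5 + 13.0209*g^4 + 15.9644*g^3 + 14.0568*g^2 + 7.0296*g + 4.0804)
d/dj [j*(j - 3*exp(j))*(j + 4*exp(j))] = j^2*exp(j) + 3*j^2 - 24*j*exp(2*j) + 2*j*exp(j) - 12*exp(2*j)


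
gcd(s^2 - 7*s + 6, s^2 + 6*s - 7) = s - 1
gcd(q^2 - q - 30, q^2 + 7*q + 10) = q + 5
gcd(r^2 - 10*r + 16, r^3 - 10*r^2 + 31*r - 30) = r - 2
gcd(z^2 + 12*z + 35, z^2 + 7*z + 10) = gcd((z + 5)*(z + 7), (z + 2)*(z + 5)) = z + 5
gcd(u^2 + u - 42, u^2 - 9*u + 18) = u - 6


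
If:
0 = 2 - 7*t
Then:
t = 2/7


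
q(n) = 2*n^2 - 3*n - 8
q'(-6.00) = -27.00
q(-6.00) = 82.00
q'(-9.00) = -39.00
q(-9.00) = 181.00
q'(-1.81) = -10.24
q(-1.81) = 3.98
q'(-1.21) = -7.84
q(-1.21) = -1.44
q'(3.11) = 9.44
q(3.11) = 2.01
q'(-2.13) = -11.52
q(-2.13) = 7.46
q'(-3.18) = -15.72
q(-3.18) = 21.76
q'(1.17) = 1.68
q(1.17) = -8.77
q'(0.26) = -1.96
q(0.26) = -8.64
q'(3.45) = 10.80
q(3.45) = 5.46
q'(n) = 4*n - 3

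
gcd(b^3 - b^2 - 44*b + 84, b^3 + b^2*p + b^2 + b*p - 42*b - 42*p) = b^2 + b - 42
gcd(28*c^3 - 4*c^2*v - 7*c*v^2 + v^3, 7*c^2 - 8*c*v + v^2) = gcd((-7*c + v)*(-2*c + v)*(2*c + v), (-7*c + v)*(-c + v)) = -7*c + v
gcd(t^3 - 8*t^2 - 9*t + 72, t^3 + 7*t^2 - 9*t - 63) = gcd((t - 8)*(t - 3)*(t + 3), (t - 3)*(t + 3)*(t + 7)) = t^2 - 9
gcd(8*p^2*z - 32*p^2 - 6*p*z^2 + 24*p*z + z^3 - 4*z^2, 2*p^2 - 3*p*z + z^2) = -2*p + z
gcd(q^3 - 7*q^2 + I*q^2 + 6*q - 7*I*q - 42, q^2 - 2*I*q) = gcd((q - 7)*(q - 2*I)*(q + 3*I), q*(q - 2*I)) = q - 2*I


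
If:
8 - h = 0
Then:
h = 8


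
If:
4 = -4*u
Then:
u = -1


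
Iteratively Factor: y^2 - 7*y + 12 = (y - 3)*(y - 4)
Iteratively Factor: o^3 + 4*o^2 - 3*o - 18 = (o + 3)*(o^2 + o - 6) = (o + 3)^2*(o - 2)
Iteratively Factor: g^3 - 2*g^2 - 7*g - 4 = (g - 4)*(g^2 + 2*g + 1) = (g - 4)*(g + 1)*(g + 1)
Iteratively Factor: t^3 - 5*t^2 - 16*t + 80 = (t - 5)*(t^2 - 16) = (t - 5)*(t + 4)*(t - 4)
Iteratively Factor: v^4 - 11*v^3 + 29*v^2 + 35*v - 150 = (v - 5)*(v^3 - 6*v^2 - v + 30) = (v - 5)*(v - 3)*(v^2 - 3*v - 10) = (v - 5)*(v - 3)*(v + 2)*(v - 5)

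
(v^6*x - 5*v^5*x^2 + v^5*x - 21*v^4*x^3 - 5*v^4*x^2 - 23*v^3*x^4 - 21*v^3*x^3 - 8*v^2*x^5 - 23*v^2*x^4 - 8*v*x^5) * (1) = v^6*x - 5*v^5*x^2 + v^5*x - 21*v^4*x^3 - 5*v^4*x^2 - 23*v^3*x^4 - 21*v^3*x^3 - 8*v^2*x^5 - 23*v^2*x^4 - 8*v*x^5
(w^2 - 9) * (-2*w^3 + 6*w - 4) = -2*w^5 + 24*w^3 - 4*w^2 - 54*w + 36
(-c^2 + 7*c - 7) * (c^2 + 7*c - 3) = -c^4 + 45*c^2 - 70*c + 21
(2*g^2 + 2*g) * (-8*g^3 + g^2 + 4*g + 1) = -16*g^5 - 14*g^4 + 10*g^3 + 10*g^2 + 2*g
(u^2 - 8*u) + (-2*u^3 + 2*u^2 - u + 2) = -2*u^3 + 3*u^2 - 9*u + 2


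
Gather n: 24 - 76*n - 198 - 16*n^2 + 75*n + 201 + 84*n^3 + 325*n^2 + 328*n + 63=84*n^3 + 309*n^2 + 327*n + 90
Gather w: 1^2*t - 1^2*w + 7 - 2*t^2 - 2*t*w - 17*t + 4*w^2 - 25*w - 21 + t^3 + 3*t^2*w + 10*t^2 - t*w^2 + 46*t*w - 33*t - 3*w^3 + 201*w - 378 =t^3 + 8*t^2 - 49*t - 3*w^3 + w^2*(4 - t) + w*(3*t^2 + 44*t + 175) - 392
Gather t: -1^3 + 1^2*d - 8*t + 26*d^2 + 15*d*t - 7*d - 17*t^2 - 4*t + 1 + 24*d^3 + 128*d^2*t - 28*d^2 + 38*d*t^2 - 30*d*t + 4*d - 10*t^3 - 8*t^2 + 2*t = 24*d^3 - 2*d^2 - 2*d - 10*t^3 + t^2*(38*d - 25) + t*(128*d^2 - 15*d - 10)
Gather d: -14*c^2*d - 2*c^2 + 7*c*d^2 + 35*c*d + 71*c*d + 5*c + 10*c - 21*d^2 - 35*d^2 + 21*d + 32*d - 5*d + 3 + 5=-2*c^2 + 15*c + d^2*(7*c - 56) + d*(-14*c^2 + 106*c + 48) + 8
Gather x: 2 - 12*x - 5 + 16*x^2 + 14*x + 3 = 16*x^2 + 2*x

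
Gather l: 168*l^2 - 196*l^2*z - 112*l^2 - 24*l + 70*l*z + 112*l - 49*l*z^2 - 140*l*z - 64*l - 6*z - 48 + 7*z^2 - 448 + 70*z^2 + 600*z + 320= l^2*(56 - 196*z) + l*(-49*z^2 - 70*z + 24) + 77*z^2 + 594*z - 176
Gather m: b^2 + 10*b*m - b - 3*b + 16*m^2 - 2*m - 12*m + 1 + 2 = b^2 - 4*b + 16*m^2 + m*(10*b - 14) + 3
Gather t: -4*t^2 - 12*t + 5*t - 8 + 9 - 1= -4*t^2 - 7*t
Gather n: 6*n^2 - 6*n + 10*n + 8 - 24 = 6*n^2 + 4*n - 16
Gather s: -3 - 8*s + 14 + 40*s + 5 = 32*s + 16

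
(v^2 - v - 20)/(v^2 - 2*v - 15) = (v + 4)/(v + 3)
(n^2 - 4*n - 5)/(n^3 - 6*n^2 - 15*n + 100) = (n + 1)/(n^2 - n - 20)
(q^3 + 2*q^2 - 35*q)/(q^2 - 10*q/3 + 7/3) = 3*q*(q^2 + 2*q - 35)/(3*q^2 - 10*q + 7)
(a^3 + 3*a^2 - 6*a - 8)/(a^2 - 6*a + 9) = (a^3 + 3*a^2 - 6*a - 8)/(a^2 - 6*a + 9)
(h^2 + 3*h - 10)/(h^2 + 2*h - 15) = (h - 2)/(h - 3)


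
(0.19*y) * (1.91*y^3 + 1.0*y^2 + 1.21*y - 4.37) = 0.3629*y^4 + 0.19*y^3 + 0.2299*y^2 - 0.8303*y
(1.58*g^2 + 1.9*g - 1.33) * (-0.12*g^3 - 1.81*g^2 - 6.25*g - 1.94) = -0.1896*g^5 - 3.0878*g^4 - 13.1544*g^3 - 12.5329*g^2 + 4.6265*g + 2.5802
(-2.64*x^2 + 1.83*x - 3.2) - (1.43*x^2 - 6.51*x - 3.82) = -4.07*x^2 + 8.34*x + 0.62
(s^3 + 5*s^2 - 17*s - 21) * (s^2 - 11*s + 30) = s^5 - 6*s^4 - 42*s^3 + 316*s^2 - 279*s - 630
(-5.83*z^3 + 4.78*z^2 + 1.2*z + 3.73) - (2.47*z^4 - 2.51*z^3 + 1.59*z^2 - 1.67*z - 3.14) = -2.47*z^4 - 3.32*z^3 + 3.19*z^2 + 2.87*z + 6.87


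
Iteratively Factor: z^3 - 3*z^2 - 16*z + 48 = (z - 3)*(z^2 - 16) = (z - 4)*(z - 3)*(z + 4)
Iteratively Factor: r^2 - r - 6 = (r + 2)*(r - 3)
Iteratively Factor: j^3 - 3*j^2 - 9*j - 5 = (j + 1)*(j^2 - 4*j - 5) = (j - 5)*(j + 1)*(j + 1)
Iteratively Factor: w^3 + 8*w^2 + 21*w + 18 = (w + 3)*(w^2 + 5*w + 6) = (w + 3)^2*(w + 2)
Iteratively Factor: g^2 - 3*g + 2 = (g - 2)*(g - 1)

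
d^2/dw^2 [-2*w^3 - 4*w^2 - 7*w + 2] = -12*w - 8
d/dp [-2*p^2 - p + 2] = -4*p - 1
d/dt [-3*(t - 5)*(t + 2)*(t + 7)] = -9*t^2 - 24*t + 93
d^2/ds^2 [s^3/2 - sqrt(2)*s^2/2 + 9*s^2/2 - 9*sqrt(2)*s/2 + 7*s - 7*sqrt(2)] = 3*s - sqrt(2) + 9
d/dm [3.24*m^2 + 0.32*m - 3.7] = 6.48*m + 0.32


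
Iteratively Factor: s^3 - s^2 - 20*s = (s - 5)*(s^2 + 4*s) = (s - 5)*(s + 4)*(s)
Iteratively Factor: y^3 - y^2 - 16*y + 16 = (y - 4)*(y^2 + 3*y - 4) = (y - 4)*(y + 4)*(y - 1)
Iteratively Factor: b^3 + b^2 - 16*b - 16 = (b + 4)*(b^2 - 3*b - 4) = (b + 1)*(b + 4)*(b - 4)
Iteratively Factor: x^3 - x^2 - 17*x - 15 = (x + 1)*(x^2 - 2*x - 15) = (x + 1)*(x + 3)*(x - 5)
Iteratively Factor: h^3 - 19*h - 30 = (h + 3)*(h^2 - 3*h - 10) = (h - 5)*(h + 3)*(h + 2)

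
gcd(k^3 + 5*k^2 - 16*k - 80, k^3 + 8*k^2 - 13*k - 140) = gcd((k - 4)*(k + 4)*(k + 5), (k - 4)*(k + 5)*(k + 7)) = k^2 + k - 20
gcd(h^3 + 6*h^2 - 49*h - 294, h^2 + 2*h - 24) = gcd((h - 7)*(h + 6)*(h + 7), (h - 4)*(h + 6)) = h + 6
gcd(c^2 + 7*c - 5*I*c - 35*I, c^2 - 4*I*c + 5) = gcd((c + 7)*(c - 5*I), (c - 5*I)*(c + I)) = c - 5*I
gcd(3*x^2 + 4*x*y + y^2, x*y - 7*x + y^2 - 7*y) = x + y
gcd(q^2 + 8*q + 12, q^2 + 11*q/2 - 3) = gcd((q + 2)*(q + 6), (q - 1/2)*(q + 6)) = q + 6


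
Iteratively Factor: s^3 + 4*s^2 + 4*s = (s + 2)*(s^2 + 2*s) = s*(s + 2)*(s + 2)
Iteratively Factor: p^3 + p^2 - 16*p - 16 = (p + 4)*(p^2 - 3*p - 4) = (p + 1)*(p + 4)*(p - 4)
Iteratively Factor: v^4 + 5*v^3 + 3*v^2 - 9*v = (v + 3)*(v^3 + 2*v^2 - 3*v) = (v - 1)*(v + 3)*(v^2 + 3*v) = v*(v - 1)*(v + 3)*(v + 3)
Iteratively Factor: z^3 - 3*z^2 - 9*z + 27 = (z + 3)*(z^2 - 6*z + 9) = (z - 3)*(z + 3)*(z - 3)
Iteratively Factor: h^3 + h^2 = (h + 1)*(h^2) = h*(h + 1)*(h)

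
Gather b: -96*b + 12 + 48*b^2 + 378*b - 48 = 48*b^2 + 282*b - 36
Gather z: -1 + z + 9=z + 8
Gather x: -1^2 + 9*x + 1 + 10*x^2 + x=10*x^2 + 10*x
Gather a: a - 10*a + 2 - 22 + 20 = -9*a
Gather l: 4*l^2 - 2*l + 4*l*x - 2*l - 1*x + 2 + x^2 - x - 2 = 4*l^2 + l*(4*x - 4) + x^2 - 2*x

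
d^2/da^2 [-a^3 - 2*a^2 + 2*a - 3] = -6*a - 4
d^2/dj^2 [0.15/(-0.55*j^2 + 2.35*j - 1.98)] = (0.09075*j^2 - 0.38775*j - 0.15*(1.1*j - 2.35)*(2.2*j - 4.7) + 0.3267)/(0.55*j^2 - 2.35*j + 1.98)^3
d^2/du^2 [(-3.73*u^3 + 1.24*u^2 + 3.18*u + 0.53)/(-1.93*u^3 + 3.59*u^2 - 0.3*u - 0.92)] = (42.4503500000001*u^6 - 84.0291120000001*u^5 + 33.3411360000001*u^4 + 33.9332439999999*u^3 + 6.53556600000002*u^2 - 35.003724*u - 3.94008)/(7.189057*u^9 - 40.117173*u^8 + 77.974509*u^7 - 48.459215*u^6 - 26.126034*u^5 + 37.797936*u^4 - 1.017384*u^3 - 8.867328*u^2 + 0.76176*u + 0.778688)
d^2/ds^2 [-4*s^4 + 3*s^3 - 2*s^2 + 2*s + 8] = -48*s^2 + 18*s - 4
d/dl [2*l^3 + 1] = 6*l^2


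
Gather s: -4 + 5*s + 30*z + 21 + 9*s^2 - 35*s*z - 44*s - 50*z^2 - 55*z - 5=9*s^2 + s*(-35*z - 39) - 50*z^2 - 25*z + 12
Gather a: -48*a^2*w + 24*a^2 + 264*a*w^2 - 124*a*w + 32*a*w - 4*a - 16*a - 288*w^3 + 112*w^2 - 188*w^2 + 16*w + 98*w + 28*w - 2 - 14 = a^2*(24 - 48*w) + a*(264*w^2 - 92*w - 20) - 288*w^3 - 76*w^2 + 142*w - 16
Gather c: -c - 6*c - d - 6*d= -7*c - 7*d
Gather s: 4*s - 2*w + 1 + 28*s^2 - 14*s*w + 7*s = 28*s^2 + s*(11 - 14*w) - 2*w + 1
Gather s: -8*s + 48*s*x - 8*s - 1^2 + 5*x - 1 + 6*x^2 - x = s*(48*x - 16) + 6*x^2 + 4*x - 2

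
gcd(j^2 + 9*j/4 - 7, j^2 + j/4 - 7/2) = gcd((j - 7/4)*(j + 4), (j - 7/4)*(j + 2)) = j - 7/4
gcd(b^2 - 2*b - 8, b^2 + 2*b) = b + 2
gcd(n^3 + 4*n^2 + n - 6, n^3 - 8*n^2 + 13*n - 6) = n - 1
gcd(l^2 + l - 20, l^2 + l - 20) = l^2 + l - 20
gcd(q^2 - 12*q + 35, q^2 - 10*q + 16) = 1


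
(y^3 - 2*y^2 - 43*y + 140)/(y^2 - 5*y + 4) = (y^2 + 2*y - 35)/(y - 1)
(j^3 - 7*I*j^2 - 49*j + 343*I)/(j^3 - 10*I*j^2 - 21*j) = (j^2 - 49)/(j*(j - 3*I))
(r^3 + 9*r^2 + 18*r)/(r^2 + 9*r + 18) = r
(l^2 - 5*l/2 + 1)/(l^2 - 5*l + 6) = (l - 1/2)/(l - 3)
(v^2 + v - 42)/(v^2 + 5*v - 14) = (v - 6)/(v - 2)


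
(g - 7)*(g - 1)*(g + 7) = g^3 - g^2 - 49*g + 49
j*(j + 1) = j^2 + j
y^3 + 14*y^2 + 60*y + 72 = (y + 2)*(y + 6)^2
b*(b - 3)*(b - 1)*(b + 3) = b^4 - b^3 - 9*b^2 + 9*b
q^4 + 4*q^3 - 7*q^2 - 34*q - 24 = (q - 3)*(q + 1)*(q + 2)*(q + 4)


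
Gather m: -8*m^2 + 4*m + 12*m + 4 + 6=-8*m^2 + 16*m + 10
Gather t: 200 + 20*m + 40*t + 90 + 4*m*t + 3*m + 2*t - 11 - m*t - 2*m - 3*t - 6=21*m + t*(3*m + 39) + 273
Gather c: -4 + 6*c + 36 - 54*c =32 - 48*c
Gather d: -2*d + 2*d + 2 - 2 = 0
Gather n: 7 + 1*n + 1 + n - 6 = 2*n + 2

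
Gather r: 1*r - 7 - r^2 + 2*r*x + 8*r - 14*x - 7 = -r^2 + r*(2*x + 9) - 14*x - 14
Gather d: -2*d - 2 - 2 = -2*d - 4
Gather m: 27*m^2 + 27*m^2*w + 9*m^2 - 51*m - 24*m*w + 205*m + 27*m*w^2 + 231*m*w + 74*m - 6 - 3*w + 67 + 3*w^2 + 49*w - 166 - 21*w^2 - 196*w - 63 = m^2*(27*w + 36) + m*(27*w^2 + 207*w + 228) - 18*w^2 - 150*w - 168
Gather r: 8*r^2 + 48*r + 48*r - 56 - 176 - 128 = 8*r^2 + 96*r - 360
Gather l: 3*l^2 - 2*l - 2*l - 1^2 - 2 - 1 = 3*l^2 - 4*l - 4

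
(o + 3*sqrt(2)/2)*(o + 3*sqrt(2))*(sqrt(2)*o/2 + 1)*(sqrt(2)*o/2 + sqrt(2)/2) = o^4/2 + o^3/2 + 11*sqrt(2)*o^3/4 + 11*sqrt(2)*o^2/4 + 9*o^2 + 9*sqrt(2)*o/2 + 9*o + 9*sqrt(2)/2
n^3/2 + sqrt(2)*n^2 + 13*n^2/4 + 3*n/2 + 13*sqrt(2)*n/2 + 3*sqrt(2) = (n/2 + sqrt(2))*(n + 1/2)*(n + 6)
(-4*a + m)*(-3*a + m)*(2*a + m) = 24*a^3 - 2*a^2*m - 5*a*m^2 + m^3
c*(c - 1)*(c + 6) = c^3 + 5*c^2 - 6*c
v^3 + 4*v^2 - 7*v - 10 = (v - 2)*(v + 1)*(v + 5)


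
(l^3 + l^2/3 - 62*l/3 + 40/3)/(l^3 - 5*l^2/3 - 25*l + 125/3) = (3*l^2 - 14*l + 8)/(3*l^2 - 20*l + 25)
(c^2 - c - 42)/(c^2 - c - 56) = (-c^2 + c + 42)/(-c^2 + c + 56)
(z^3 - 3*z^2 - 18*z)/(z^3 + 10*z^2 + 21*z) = (z - 6)/(z + 7)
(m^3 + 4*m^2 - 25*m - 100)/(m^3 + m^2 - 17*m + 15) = (m^2 - m - 20)/(m^2 - 4*m + 3)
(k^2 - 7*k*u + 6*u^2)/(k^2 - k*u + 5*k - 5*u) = (k - 6*u)/(k + 5)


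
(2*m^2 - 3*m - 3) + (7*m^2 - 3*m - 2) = 9*m^2 - 6*m - 5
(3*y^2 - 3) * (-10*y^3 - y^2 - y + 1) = -30*y^5 - 3*y^4 + 27*y^3 + 6*y^2 + 3*y - 3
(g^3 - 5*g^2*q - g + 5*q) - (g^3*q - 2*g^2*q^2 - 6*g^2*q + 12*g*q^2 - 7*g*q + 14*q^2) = -g^3*q + g^3 + 2*g^2*q^2 + g^2*q - 12*g*q^2 + 7*g*q - g - 14*q^2 + 5*q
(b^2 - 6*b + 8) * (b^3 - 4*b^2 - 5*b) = b^5 - 10*b^4 + 27*b^3 - 2*b^2 - 40*b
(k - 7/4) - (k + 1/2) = -9/4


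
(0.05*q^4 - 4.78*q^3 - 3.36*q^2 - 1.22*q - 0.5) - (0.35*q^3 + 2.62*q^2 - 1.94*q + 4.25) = 0.05*q^4 - 5.13*q^3 - 5.98*q^2 + 0.72*q - 4.75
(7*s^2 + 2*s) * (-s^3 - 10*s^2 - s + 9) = -7*s^5 - 72*s^4 - 27*s^3 + 61*s^2 + 18*s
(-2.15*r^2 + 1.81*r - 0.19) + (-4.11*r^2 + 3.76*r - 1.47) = -6.26*r^2 + 5.57*r - 1.66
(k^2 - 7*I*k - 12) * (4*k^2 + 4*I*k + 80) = 4*k^4 - 24*I*k^3 + 60*k^2 - 608*I*k - 960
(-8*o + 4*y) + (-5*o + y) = -13*o + 5*y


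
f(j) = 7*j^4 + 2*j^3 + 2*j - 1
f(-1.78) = 54.43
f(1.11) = 14.58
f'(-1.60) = -97.33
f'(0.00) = 2.00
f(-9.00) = 44450.00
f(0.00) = -1.00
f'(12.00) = 49250.00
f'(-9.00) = -19924.00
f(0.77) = 3.91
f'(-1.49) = -77.30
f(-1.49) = 23.91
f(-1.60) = 33.48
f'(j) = 28*j^3 + 6*j^2 + 2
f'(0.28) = 3.09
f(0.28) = -0.35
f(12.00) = 148631.00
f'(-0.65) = -3.15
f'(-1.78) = -136.90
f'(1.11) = 47.69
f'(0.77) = 18.34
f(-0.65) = -1.60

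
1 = 1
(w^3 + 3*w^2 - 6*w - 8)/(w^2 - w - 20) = (w^2 - w - 2)/(w - 5)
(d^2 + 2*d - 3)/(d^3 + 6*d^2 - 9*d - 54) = (d - 1)/(d^2 + 3*d - 18)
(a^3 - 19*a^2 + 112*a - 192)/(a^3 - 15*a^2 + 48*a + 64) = (a - 3)/(a + 1)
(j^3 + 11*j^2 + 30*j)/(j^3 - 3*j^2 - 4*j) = (j^2 + 11*j + 30)/(j^2 - 3*j - 4)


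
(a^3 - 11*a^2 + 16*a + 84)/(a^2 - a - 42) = (a^2 - 4*a - 12)/(a + 6)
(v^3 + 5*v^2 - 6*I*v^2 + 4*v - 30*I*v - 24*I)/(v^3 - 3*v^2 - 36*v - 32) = (v - 6*I)/(v - 8)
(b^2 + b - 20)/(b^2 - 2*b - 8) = (b + 5)/(b + 2)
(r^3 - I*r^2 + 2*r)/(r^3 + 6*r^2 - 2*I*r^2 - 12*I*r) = (r + I)/(r + 6)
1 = 1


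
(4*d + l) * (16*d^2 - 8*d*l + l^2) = 64*d^3 - 16*d^2*l - 4*d*l^2 + l^3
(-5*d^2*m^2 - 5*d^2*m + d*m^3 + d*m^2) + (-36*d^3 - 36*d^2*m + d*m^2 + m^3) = -36*d^3 - 5*d^2*m^2 - 41*d^2*m + d*m^3 + 2*d*m^2 + m^3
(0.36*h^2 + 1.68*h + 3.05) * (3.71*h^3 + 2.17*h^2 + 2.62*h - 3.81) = 1.3356*h^5 + 7.014*h^4 + 15.9043*h^3 + 9.6485*h^2 + 1.5902*h - 11.6205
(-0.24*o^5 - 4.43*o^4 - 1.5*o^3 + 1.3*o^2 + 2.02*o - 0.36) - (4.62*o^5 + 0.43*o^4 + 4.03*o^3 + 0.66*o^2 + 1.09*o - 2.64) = -4.86*o^5 - 4.86*o^4 - 5.53*o^3 + 0.64*o^2 + 0.93*o + 2.28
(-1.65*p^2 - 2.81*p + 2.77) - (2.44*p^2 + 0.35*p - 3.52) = -4.09*p^2 - 3.16*p + 6.29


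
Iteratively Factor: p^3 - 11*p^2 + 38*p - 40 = (p - 5)*(p^2 - 6*p + 8) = (p - 5)*(p - 2)*(p - 4)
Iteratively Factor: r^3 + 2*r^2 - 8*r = (r - 2)*(r^2 + 4*r) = (r - 2)*(r + 4)*(r)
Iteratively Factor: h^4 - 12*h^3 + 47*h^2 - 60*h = (h - 4)*(h^3 - 8*h^2 + 15*h) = (h - 5)*(h - 4)*(h^2 - 3*h) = (h - 5)*(h - 4)*(h - 3)*(h)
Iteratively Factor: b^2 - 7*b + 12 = (b - 4)*(b - 3)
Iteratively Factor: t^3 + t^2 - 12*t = (t + 4)*(t^2 - 3*t) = t*(t + 4)*(t - 3)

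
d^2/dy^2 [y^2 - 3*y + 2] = 2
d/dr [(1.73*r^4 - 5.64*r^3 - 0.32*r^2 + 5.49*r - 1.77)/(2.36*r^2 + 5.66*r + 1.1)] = (8.1656*r^5 + 16.065*r^4 - 56.2328*r^3 - 33.3796*r^2 + 7.6504*r + 16.0572)/(5.5696*r^4 + 26.7152*r^3 + 37.2276*r^2 + 12.452*r + 1.21)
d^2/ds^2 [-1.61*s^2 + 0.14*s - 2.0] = -3.22000000000000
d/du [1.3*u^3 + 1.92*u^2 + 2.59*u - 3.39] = 3.9*u^2 + 3.84*u + 2.59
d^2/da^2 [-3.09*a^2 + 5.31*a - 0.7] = -6.18000000000000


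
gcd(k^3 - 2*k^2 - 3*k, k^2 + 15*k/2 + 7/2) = 1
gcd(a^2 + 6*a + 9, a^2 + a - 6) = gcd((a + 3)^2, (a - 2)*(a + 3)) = a + 3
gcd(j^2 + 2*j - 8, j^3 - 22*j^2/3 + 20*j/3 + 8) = j - 2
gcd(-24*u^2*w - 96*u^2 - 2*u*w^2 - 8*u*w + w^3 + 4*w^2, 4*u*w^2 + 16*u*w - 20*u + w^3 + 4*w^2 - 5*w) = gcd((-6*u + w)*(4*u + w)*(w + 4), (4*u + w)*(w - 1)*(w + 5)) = 4*u + w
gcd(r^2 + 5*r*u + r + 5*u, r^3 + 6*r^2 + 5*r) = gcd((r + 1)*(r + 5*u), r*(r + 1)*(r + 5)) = r + 1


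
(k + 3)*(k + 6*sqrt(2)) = k^2 + 3*k + 6*sqrt(2)*k + 18*sqrt(2)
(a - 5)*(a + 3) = a^2 - 2*a - 15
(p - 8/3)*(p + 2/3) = p^2 - 2*p - 16/9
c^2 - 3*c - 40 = (c - 8)*(c + 5)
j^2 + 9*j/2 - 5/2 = (j - 1/2)*(j + 5)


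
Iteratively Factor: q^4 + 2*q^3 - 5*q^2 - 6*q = (q)*(q^3 + 2*q^2 - 5*q - 6) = q*(q + 1)*(q^2 + q - 6) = q*(q - 2)*(q + 1)*(q + 3)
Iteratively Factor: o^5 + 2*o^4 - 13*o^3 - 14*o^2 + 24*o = (o)*(o^4 + 2*o^3 - 13*o^2 - 14*o + 24) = o*(o - 1)*(o^3 + 3*o^2 - 10*o - 24) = o*(o - 1)*(o + 4)*(o^2 - o - 6) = o*(o - 3)*(o - 1)*(o + 4)*(o + 2)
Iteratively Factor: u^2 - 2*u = (u - 2)*(u)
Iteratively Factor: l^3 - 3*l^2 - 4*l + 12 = (l - 3)*(l^2 - 4) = (l - 3)*(l - 2)*(l + 2)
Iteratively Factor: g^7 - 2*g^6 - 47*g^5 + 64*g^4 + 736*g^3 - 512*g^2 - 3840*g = (g - 5)*(g^6 + 3*g^5 - 32*g^4 - 96*g^3 + 256*g^2 + 768*g) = (g - 5)*(g - 4)*(g^5 + 7*g^4 - 4*g^3 - 112*g^2 - 192*g) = (g - 5)*(g - 4)^2*(g^4 + 11*g^3 + 40*g^2 + 48*g) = (g - 5)*(g - 4)^2*(g + 3)*(g^3 + 8*g^2 + 16*g) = (g - 5)*(g - 4)^2*(g + 3)*(g + 4)*(g^2 + 4*g) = (g - 5)*(g - 4)^2*(g + 3)*(g + 4)^2*(g)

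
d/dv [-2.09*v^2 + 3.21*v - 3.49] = 3.21 - 4.18*v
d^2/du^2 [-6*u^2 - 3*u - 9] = -12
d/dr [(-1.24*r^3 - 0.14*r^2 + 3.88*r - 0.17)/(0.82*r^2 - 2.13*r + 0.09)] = (-1.0168*r^4 + 5.2824*r^3 - 3.2182*r^2 + 0.2536*r - 0.0129000000000001)/(0.6724*r^4 - 3.4932*r^3 + 4.6845*r^2 - 0.3834*r + 0.0081)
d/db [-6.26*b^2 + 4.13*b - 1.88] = 4.13 - 12.52*b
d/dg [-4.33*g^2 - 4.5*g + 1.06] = -8.66*g - 4.5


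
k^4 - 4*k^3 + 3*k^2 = k^2*(k - 3)*(k - 1)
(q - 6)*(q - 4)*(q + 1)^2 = q^4 - 8*q^3 + 5*q^2 + 38*q + 24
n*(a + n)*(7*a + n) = 7*a^2*n + 8*a*n^2 + n^3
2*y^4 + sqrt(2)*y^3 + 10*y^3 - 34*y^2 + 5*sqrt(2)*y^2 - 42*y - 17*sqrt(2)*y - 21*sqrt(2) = (y - 3)*(y + 7)*(sqrt(2)*y + 1)*(sqrt(2)*y + sqrt(2))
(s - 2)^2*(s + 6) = s^3 + 2*s^2 - 20*s + 24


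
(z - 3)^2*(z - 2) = z^3 - 8*z^2 + 21*z - 18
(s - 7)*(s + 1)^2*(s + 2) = s^4 - 3*s^3 - 23*s^2 - 33*s - 14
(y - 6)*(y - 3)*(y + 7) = y^3 - 2*y^2 - 45*y + 126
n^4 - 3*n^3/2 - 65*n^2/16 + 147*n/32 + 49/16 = (n - 2)*(n - 7/4)*(n + 1/2)*(n + 7/4)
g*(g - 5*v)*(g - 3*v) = g^3 - 8*g^2*v + 15*g*v^2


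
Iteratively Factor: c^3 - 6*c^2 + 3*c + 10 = (c - 2)*(c^2 - 4*c - 5) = (c - 5)*(c - 2)*(c + 1)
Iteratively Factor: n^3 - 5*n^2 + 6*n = (n - 2)*(n^2 - 3*n) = n*(n - 2)*(n - 3)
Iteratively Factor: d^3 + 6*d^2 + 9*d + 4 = (d + 1)*(d^2 + 5*d + 4) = (d + 1)^2*(d + 4)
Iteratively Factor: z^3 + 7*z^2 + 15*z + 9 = (z + 3)*(z^2 + 4*z + 3) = (z + 1)*(z + 3)*(z + 3)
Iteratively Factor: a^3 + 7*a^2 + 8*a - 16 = (a + 4)*(a^2 + 3*a - 4) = (a + 4)^2*(a - 1)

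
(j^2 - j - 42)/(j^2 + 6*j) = (j - 7)/j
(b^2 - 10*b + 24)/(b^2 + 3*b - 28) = (b - 6)/(b + 7)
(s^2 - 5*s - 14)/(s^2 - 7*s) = (s + 2)/s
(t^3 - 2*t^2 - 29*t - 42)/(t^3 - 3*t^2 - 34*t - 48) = (t - 7)/(t - 8)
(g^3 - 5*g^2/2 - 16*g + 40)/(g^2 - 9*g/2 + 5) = (g^2 - 16)/(g - 2)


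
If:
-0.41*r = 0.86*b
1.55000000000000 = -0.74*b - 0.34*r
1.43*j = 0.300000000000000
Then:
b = -57.77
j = 0.21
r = 121.18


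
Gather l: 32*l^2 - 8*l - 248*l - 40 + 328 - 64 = 32*l^2 - 256*l + 224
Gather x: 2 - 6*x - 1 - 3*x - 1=-9*x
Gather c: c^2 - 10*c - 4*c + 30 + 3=c^2 - 14*c + 33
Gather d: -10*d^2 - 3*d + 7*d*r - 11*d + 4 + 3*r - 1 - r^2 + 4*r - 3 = -10*d^2 + d*(7*r - 14) - r^2 + 7*r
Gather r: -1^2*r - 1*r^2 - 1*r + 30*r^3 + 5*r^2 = 30*r^3 + 4*r^2 - 2*r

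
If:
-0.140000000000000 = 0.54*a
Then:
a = -0.26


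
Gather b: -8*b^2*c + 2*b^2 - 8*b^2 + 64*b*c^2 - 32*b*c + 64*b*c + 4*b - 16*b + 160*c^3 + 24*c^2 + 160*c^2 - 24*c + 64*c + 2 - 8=b^2*(-8*c - 6) + b*(64*c^2 + 32*c - 12) + 160*c^3 + 184*c^2 + 40*c - 6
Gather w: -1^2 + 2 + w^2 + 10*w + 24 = w^2 + 10*w + 25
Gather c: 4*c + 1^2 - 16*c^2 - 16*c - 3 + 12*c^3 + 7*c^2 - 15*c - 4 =12*c^3 - 9*c^2 - 27*c - 6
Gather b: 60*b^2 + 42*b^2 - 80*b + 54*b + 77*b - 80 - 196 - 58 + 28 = 102*b^2 + 51*b - 306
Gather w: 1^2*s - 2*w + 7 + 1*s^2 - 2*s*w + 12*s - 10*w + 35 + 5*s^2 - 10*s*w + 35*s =6*s^2 + 48*s + w*(-12*s - 12) + 42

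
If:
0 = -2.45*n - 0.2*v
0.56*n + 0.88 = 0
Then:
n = -1.57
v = 19.25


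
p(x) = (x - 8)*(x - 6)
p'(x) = 2*x - 14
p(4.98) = 3.08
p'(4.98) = -4.04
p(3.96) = 8.24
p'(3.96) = -6.08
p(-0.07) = 48.98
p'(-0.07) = -14.14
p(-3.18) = 102.63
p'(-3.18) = -20.36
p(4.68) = 4.38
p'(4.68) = -4.64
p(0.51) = 41.12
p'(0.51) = -12.98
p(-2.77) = 94.45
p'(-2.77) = -19.54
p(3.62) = 10.42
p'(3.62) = -6.76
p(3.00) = 15.00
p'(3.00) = -8.00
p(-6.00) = 168.00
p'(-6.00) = -26.00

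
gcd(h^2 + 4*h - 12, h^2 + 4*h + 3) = 1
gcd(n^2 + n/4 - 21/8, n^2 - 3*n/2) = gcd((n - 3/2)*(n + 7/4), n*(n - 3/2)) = n - 3/2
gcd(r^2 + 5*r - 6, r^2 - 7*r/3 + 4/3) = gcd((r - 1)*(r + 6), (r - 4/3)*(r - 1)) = r - 1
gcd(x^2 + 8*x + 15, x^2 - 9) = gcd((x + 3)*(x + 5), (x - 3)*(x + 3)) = x + 3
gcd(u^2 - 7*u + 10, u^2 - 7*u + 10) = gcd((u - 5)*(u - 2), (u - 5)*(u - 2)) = u^2 - 7*u + 10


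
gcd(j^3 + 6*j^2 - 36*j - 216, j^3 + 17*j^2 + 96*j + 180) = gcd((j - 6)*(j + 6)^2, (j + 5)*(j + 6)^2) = j^2 + 12*j + 36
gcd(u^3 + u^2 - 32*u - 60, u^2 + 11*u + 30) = u + 5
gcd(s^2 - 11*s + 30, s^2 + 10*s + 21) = 1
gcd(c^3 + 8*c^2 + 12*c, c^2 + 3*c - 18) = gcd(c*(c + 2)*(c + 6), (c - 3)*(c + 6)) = c + 6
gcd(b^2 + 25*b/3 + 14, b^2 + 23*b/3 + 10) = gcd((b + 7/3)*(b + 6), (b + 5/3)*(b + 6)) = b + 6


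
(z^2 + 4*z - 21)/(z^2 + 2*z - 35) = (z - 3)/(z - 5)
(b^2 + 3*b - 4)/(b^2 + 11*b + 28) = (b - 1)/(b + 7)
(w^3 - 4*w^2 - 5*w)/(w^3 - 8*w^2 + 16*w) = (w^2 - 4*w - 5)/(w^2 - 8*w + 16)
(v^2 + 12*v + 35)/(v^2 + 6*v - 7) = (v + 5)/(v - 1)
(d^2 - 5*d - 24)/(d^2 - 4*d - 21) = (d - 8)/(d - 7)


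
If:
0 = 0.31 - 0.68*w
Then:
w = 0.46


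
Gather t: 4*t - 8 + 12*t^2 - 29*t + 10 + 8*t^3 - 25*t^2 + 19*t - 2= 8*t^3 - 13*t^2 - 6*t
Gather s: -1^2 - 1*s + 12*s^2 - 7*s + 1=12*s^2 - 8*s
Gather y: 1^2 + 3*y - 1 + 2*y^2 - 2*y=2*y^2 + y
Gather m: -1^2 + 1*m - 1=m - 2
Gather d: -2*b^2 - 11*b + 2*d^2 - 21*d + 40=-2*b^2 - 11*b + 2*d^2 - 21*d + 40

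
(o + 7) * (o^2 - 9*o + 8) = o^3 - 2*o^2 - 55*o + 56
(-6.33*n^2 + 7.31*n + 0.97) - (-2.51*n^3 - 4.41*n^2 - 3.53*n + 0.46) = 2.51*n^3 - 1.92*n^2 + 10.84*n + 0.51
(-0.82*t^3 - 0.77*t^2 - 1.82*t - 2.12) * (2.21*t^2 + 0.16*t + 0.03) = -1.8122*t^5 - 1.8329*t^4 - 4.17*t^3 - 4.9995*t^2 - 0.3938*t - 0.0636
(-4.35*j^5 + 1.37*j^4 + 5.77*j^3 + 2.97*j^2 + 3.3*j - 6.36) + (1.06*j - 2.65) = -4.35*j^5 + 1.37*j^4 + 5.77*j^3 + 2.97*j^2 + 4.36*j - 9.01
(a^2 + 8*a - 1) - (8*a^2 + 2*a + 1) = -7*a^2 + 6*a - 2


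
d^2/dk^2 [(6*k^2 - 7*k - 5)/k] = -10/k^3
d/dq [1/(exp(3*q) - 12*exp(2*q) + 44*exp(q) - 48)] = (-3*exp(2*q) + 24*exp(q) - 44)*exp(q)/(exp(3*q) - 12*exp(2*q) + 44*exp(q) - 48)^2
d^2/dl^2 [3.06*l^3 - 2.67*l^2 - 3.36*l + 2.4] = 18.36*l - 5.34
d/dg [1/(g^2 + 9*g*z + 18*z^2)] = (-2*g - 9*z)/(g^2 + 9*g*z + 18*z^2)^2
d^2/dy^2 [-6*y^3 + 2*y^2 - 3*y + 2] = 4 - 36*y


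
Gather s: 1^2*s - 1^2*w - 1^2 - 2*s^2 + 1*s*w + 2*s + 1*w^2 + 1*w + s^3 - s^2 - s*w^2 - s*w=s^3 - 3*s^2 + s*(3 - w^2) + w^2 - 1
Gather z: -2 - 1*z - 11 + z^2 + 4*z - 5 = z^2 + 3*z - 18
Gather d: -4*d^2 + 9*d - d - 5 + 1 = -4*d^2 + 8*d - 4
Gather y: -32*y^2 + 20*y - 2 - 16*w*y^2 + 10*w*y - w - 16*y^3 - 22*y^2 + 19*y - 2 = -w - 16*y^3 + y^2*(-16*w - 54) + y*(10*w + 39) - 4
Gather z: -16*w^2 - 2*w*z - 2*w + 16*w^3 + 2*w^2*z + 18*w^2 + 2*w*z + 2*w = 16*w^3 + 2*w^2*z + 2*w^2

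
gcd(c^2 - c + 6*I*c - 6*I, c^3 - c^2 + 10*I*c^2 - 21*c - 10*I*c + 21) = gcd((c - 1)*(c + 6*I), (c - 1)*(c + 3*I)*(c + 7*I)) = c - 1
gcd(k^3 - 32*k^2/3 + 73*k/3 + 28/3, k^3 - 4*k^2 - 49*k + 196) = k^2 - 11*k + 28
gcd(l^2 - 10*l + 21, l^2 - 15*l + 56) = l - 7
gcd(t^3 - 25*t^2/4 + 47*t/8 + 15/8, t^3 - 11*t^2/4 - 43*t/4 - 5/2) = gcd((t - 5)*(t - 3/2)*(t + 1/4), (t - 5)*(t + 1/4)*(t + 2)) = t^2 - 19*t/4 - 5/4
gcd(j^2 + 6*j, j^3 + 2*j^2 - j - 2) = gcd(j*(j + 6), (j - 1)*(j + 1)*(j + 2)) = 1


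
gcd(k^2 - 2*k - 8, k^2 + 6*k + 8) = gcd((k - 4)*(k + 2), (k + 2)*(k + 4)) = k + 2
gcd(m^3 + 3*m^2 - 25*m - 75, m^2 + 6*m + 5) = m + 5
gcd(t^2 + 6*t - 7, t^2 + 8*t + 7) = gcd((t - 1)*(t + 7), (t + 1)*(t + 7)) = t + 7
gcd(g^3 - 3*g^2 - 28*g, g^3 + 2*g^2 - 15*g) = g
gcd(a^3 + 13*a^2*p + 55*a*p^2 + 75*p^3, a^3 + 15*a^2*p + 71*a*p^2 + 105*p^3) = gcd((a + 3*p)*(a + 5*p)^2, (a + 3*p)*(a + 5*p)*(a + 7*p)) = a^2 + 8*a*p + 15*p^2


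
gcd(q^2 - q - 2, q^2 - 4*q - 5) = q + 1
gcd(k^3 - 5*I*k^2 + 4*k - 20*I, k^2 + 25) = k - 5*I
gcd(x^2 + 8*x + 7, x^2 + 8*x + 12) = 1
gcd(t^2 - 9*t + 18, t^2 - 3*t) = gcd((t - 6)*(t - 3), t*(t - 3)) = t - 3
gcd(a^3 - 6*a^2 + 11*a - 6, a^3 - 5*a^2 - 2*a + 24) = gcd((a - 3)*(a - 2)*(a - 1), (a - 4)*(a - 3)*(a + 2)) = a - 3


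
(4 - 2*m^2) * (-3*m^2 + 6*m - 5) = 6*m^4 - 12*m^3 - 2*m^2 + 24*m - 20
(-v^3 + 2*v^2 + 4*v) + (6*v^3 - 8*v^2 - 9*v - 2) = 5*v^3 - 6*v^2 - 5*v - 2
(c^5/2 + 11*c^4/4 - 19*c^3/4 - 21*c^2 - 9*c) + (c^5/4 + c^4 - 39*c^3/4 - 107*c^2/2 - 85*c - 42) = 3*c^5/4 + 15*c^4/4 - 29*c^3/2 - 149*c^2/2 - 94*c - 42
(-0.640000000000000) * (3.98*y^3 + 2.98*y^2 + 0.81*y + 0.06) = -2.5472*y^3 - 1.9072*y^2 - 0.5184*y - 0.0384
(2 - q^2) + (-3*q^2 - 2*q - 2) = -4*q^2 - 2*q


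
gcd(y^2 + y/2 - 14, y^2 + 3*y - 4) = y + 4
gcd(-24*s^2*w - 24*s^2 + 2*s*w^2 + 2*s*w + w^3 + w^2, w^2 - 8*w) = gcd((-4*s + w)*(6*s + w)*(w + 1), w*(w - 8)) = 1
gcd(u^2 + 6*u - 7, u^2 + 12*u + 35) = u + 7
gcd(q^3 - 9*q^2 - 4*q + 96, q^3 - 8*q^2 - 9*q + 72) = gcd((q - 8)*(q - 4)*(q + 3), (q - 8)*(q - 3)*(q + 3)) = q^2 - 5*q - 24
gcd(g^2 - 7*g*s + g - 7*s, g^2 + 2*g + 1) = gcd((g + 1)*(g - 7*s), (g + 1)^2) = g + 1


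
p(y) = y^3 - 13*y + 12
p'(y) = 3*y^2 - 13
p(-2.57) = 28.44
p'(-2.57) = 6.81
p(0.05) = 11.35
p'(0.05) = -12.99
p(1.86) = -5.75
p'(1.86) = -2.62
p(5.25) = 88.45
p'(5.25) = 69.69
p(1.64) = -4.91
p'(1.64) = -4.93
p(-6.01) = -126.95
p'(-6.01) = 95.36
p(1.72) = -5.27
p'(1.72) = -4.12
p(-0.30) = 15.87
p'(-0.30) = -12.73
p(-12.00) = -1560.00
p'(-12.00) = 419.00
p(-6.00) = -126.00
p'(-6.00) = 95.00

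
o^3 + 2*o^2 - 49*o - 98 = (o - 7)*(o + 2)*(o + 7)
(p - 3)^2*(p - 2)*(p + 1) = p^4 - 7*p^3 + 13*p^2 + 3*p - 18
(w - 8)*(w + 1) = w^2 - 7*w - 8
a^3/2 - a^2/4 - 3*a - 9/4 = (a/2 + 1/2)*(a - 3)*(a + 3/2)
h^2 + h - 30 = (h - 5)*(h + 6)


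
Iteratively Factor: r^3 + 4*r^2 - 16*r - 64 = (r - 4)*(r^2 + 8*r + 16) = (r - 4)*(r + 4)*(r + 4)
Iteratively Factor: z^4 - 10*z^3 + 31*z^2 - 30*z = (z - 5)*(z^3 - 5*z^2 + 6*z) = (z - 5)*(z - 3)*(z^2 - 2*z) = z*(z - 5)*(z - 3)*(z - 2)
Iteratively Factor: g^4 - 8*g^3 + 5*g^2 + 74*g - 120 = (g - 5)*(g^3 - 3*g^2 - 10*g + 24) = (g - 5)*(g + 3)*(g^2 - 6*g + 8) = (g - 5)*(g - 2)*(g + 3)*(g - 4)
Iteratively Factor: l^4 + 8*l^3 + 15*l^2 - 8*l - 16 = (l - 1)*(l^3 + 9*l^2 + 24*l + 16) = (l - 1)*(l + 4)*(l^2 + 5*l + 4) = (l - 1)*(l + 4)^2*(l + 1)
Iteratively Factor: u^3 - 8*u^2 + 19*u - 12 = (u - 1)*(u^2 - 7*u + 12) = (u - 3)*(u - 1)*(u - 4)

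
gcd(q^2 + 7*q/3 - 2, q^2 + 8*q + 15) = q + 3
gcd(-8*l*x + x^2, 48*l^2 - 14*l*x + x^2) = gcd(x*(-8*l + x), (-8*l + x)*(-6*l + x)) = -8*l + x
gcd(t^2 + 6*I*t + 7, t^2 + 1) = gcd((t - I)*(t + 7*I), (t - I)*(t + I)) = t - I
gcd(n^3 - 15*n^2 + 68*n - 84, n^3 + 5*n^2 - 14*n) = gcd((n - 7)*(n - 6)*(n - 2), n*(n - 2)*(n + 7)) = n - 2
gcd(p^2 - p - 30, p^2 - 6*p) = p - 6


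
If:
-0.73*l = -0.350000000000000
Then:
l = 0.48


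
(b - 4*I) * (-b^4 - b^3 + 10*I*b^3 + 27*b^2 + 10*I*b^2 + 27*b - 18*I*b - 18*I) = -b^5 - b^4 + 14*I*b^4 + 67*b^3 + 14*I*b^3 + 67*b^2 - 126*I*b^2 - 72*b - 126*I*b - 72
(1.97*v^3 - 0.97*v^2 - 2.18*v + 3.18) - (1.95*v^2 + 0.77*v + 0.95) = 1.97*v^3 - 2.92*v^2 - 2.95*v + 2.23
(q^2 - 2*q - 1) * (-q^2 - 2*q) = -q^4 + 5*q^2 + 2*q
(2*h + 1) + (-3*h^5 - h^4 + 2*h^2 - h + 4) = -3*h^5 - h^4 + 2*h^2 + h + 5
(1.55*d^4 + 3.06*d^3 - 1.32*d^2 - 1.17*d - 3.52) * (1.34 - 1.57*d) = -2.4335*d^5 - 2.7272*d^4 + 6.1728*d^3 + 0.0680999999999998*d^2 + 3.9586*d - 4.7168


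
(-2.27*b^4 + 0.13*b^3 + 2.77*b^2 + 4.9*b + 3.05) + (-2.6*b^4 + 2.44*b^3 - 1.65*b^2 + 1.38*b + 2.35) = -4.87*b^4 + 2.57*b^3 + 1.12*b^2 + 6.28*b + 5.4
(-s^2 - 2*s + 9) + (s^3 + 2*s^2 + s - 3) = s^3 + s^2 - s + 6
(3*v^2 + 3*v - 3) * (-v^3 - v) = -3*v^5 - 3*v^4 - 3*v^2 + 3*v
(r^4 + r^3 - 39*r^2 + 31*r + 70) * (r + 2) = r^5 + 3*r^4 - 37*r^3 - 47*r^2 + 132*r + 140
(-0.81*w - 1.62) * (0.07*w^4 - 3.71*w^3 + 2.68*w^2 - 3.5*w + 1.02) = -0.0567*w^5 + 2.8917*w^4 + 3.8394*w^3 - 1.5066*w^2 + 4.8438*w - 1.6524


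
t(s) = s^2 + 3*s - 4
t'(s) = 2*s + 3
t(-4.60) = 3.36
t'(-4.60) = -6.20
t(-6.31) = 16.89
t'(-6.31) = -9.62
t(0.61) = -1.80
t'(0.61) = 4.22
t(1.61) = 3.42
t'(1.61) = 6.22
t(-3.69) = -1.45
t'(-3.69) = -4.38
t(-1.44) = -6.25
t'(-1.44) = 0.12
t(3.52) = 18.95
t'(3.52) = 10.04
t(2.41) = 9.04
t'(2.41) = 7.82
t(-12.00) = 104.00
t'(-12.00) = -21.00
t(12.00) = 176.00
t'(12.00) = 27.00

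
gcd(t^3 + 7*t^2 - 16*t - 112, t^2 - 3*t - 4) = t - 4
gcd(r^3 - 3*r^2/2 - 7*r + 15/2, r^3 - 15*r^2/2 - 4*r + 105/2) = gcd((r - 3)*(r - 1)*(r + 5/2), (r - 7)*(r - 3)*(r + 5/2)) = r^2 - r/2 - 15/2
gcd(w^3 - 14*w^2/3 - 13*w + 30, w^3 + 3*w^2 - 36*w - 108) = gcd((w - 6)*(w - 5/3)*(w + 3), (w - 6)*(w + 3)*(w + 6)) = w^2 - 3*w - 18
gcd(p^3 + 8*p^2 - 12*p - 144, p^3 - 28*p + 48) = p^2 + 2*p - 24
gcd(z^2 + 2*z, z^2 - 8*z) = z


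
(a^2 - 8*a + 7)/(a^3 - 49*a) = (a - 1)/(a*(a + 7))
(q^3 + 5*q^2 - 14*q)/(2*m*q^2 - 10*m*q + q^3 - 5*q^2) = (q^2 + 5*q - 14)/(2*m*q - 10*m + q^2 - 5*q)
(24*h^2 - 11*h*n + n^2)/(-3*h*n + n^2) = (-8*h + n)/n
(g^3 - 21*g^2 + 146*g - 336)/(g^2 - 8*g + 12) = (g^2 - 15*g + 56)/(g - 2)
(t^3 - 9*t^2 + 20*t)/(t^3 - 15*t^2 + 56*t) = (t^2 - 9*t + 20)/(t^2 - 15*t + 56)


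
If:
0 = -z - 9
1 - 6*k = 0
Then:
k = 1/6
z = -9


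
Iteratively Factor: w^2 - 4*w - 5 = (w + 1)*(w - 5)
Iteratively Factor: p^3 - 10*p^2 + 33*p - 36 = (p - 3)*(p^2 - 7*p + 12) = (p - 3)^2*(p - 4)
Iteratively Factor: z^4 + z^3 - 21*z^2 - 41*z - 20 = (z + 1)*(z^3 - 21*z - 20) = (z + 1)^2*(z^2 - z - 20) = (z - 5)*(z + 1)^2*(z + 4)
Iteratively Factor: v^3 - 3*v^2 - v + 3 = (v + 1)*(v^2 - 4*v + 3) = (v - 3)*(v + 1)*(v - 1)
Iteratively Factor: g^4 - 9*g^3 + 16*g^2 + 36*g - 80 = (g - 5)*(g^3 - 4*g^2 - 4*g + 16) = (g - 5)*(g + 2)*(g^2 - 6*g + 8) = (g - 5)*(g - 4)*(g + 2)*(g - 2)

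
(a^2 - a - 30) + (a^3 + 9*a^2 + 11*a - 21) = a^3 + 10*a^2 + 10*a - 51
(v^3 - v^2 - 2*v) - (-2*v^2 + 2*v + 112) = v^3 + v^2 - 4*v - 112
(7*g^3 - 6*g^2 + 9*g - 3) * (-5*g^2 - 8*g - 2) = -35*g^5 - 26*g^4 - 11*g^3 - 45*g^2 + 6*g + 6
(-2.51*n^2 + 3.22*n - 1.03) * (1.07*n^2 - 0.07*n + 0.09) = -2.6857*n^4 + 3.6211*n^3 - 1.5534*n^2 + 0.3619*n - 0.0927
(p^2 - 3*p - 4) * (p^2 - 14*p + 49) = p^4 - 17*p^3 + 87*p^2 - 91*p - 196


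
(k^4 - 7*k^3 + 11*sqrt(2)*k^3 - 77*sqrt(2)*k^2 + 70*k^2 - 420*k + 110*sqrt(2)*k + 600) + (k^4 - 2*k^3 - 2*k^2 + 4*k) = 2*k^4 - 9*k^3 + 11*sqrt(2)*k^3 - 77*sqrt(2)*k^2 + 68*k^2 - 416*k + 110*sqrt(2)*k + 600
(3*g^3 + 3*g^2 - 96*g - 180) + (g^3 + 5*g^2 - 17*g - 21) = 4*g^3 + 8*g^2 - 113*g - 201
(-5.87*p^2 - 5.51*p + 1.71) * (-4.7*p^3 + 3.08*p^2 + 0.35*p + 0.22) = 27.589*p^5 + 7.8174*p^4 - 27.0623*p^3 + 2.0469*p^2 - 0.6137*p + 0.3762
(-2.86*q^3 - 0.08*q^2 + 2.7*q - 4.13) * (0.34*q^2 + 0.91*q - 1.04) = -0.9724*q^5 - 2.6298*q^4 + 3.8196*q^3 + 1.136*q^2 - 6.5663*q + 4.2952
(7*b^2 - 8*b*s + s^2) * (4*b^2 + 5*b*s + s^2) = 28*b^4 + 3*b^3*s - 29*b^2*s^2 - 3*b*s^3 + s^4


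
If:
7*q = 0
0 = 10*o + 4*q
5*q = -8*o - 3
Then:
No Solution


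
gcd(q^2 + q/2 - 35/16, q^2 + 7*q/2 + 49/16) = q + 7/4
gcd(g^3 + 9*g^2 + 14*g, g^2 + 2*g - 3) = 1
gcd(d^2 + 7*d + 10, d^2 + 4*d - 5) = d + 5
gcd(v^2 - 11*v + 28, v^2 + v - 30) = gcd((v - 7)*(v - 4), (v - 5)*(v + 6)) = 1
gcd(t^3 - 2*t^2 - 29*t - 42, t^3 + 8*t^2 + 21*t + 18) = t^2 + 5*t + 6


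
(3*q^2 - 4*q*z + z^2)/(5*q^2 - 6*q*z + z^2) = (-3*q + z)/(-5*q + z)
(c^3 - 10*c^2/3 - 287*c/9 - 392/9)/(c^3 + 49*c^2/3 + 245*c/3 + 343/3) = (3*c^2 - 17*c - 56)/(3*(c^2 + 14*c + 49))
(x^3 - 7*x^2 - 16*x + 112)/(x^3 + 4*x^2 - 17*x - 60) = (x^2 - 3*x - 28)/(x^2 + 8*x + 15)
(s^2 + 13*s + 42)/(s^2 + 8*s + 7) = (s + 6)/(s + 1)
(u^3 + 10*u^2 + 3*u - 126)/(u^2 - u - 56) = (u^2 + 3*u - 18)/(u - 8)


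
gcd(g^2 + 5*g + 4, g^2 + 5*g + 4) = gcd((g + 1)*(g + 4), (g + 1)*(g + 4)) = g^2 + 5*g + 4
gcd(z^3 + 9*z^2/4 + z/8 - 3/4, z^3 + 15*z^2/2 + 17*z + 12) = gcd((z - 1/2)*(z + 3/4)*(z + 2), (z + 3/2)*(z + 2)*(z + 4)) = z + 2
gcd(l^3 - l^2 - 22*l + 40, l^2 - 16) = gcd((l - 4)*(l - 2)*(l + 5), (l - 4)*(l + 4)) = l - 4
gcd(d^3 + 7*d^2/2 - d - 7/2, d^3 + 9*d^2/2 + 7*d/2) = d^2 + 9*d/2 + 7/2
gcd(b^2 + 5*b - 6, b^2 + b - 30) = b + 6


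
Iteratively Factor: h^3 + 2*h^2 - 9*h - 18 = (h - 3)*(h^2 + 5*h + 6) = (h - 3)*(h + 3)*(h + 2)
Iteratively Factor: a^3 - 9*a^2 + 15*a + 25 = (a - 5)*(a^2 - 4*a - 5) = (a - 5)^2*(a + 1)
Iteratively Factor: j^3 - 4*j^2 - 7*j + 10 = (j + 2)*(j^2 - 6*j + 5) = (j - 1)*(j + 2)*(j - 5)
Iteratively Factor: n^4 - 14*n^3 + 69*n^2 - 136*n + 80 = (n - 4)*(n^3 - 10*n^2 + 29*n - 20) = (n - 5)*(n - 4)*(n^2 - 5*n + 4) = (n - 5)*(n - 4)*(n - 1)*(n - 4)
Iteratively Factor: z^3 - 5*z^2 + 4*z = (z)*(z^2 - 5*z + 4) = z*(z - 4)*(z - 1)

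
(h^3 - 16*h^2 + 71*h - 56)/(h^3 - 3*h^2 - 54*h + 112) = (h^2 - 8*h + 7)/(h^2 + 5*h - 14)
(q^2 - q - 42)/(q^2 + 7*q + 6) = (q - 7)/(q + 1)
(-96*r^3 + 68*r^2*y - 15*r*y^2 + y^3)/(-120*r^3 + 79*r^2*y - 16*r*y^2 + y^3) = (-4*r + y)/(-5*r + y)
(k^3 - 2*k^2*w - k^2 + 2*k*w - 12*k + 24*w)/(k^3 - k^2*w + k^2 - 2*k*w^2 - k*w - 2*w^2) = (k^2 - k - 12)/(k^2 + k*w + k + w)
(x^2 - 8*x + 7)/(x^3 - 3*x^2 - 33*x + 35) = 1/(x + 5)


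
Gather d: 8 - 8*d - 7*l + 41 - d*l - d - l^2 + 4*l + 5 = d*(-l - 9) - l^2 - 3*l + 54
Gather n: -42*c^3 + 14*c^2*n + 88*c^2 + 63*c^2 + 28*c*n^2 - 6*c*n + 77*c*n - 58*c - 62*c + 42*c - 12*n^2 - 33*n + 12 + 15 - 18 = -42*c^3 + 151*c^2 - 78*c + n^2*(28*c - 12) + n*(14*c^2 + 71*c - 33) + 9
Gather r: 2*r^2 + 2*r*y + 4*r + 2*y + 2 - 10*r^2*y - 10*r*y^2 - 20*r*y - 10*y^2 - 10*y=r^2*(2 - 10*y) + r*(-10*y^2 - 18*y + 4) - 10*y^2 - 8*y + 2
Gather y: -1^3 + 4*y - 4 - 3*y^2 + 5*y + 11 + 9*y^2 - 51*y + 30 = 6*y^2 - 42*y + 36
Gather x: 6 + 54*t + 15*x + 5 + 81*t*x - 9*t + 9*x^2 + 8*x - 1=45*t + 9*x^2 + x*(81*t + 23) + 10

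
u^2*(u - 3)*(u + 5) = u^4 + 2*u^3 - 15*u^2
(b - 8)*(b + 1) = b^2 - 7*b - 8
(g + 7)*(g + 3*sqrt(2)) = g^2 + 3*sqrt(2)*g + 7*g + 21*sqrt(2)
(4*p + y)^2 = 16*p^2 + 8*p*y + y^2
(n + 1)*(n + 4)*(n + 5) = n^3 + 10*n^2 + 29*n + 20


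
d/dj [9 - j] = -1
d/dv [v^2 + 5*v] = 2*v + 5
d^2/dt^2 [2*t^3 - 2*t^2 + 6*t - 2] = 12*t - 4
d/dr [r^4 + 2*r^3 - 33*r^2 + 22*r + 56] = 4*r^3 + 6*r^2 - 66*r + 22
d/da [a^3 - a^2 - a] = 3*a^2 - 2*a - 1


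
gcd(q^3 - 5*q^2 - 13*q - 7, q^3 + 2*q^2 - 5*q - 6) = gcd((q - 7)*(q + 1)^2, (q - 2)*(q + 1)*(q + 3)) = q + 1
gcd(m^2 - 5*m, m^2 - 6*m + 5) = m - 5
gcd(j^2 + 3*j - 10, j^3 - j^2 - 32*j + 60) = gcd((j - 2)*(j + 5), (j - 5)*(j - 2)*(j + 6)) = j - 2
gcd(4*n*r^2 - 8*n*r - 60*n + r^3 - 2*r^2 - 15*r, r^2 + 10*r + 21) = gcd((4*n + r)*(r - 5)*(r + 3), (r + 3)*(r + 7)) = r + 3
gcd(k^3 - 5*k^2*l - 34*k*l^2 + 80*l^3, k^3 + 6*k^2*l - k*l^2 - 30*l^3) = k^2 + 3*k*l - 10*l^2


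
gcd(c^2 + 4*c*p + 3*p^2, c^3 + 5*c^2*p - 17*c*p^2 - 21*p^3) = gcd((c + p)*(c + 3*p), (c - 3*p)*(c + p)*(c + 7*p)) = c + p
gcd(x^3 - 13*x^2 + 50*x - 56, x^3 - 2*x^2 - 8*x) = x - 4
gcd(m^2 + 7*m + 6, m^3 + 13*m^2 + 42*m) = m + 6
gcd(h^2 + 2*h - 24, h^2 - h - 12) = h - 4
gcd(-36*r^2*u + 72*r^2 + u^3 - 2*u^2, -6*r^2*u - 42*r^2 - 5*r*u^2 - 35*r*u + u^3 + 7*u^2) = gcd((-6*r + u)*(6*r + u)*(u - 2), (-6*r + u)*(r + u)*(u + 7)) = 6*r - u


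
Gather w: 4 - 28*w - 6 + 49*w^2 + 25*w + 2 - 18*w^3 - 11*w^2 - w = -18*w^3 + 38*w^2 - 4*w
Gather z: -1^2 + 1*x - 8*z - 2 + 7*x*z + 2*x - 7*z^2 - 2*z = 3*x - 7*z^2 + z*(7*x - 10) - 3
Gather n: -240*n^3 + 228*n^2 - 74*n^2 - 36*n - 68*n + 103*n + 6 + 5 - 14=-240*n^3 + 154*n^2 - n - 3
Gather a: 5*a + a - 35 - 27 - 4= 6*a - 66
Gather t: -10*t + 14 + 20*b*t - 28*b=-28*b + t*(20*b - 10) + 14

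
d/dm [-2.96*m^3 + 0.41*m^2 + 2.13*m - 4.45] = -8.88*m^2 + 0.82*m + 2.13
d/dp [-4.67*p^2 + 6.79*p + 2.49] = 6.79 - 9.34*p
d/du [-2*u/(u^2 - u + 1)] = 2*(u^2 - 1)/(u^4 - 2*u^3 + 3*u^2 - 2*u + 1)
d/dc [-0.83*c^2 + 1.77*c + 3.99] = 1.77 - 1.66*c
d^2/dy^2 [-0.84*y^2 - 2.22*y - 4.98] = -1.68000000000000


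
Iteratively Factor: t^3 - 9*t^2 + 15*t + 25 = (t - 5)*(t^2 - 4*t - 5) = (t - 5)*(t + 1)*(t - 5)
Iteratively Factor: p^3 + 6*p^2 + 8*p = (p + 2)*(p^2 + 4*p) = p*(p + 2)*(p + 4)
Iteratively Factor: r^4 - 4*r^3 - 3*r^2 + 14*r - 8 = (r - 4)*(r^3 - 3*r + 2) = (r - 4)*(r - 1)*(r^2 + r - 2) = (r - 4)*(r - 1)*(r + 2)*(r - 1)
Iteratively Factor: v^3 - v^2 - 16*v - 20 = (v - 5)*(v^2 + 4*v + 4) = (v - 5)*(v + 2)*(v + 2)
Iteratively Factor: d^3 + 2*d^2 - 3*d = (d + 3)*(d^2 - d) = d*(d + 3)*(d - 1)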